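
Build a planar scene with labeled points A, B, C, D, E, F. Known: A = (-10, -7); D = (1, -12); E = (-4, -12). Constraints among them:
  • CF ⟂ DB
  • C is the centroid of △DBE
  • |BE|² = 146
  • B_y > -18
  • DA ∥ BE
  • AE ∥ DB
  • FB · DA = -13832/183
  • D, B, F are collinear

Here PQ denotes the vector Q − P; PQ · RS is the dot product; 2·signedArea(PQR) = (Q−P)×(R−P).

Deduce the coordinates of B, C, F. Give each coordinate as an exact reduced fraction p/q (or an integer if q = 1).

B = (7, -17)
C = (4/3, -41/3)
F = (123/61, -2351/183)

1. B_x = 7  [DA ∥ BE ∩ AE ∥ DB]
2. B_y = -17  [DA ∥ BE ∩ AE ∥ DB]
   → B = (7, -17)
3. C_x = 4/3  [C is the centroid of △DBE]
4. C_y = -41/3  [C is the centroid of △DBE]
   → C = (4/3, -41/3)
5. F_x = 123/61  [D, B, F are collinear ∩ CF ⟂ DB]
6. F_y = -2351/183  [D, B, F are collinear ∩ CF ⟂ DB]
   → F = (123/61, -2351/183)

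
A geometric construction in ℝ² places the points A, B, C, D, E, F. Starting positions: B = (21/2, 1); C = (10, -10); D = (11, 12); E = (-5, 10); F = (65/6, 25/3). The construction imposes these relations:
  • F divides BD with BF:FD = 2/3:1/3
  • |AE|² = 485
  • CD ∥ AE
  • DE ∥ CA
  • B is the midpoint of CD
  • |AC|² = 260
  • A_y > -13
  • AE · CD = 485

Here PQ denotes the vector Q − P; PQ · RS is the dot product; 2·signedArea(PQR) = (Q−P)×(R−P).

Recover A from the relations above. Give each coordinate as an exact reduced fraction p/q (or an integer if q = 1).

1. A_x = -6  [CD ∥ AE ∩ DE ∥ CA]
2. A_y = -12  [CD ∥ AE ∩ DE ∥ CA]
   → A = (-6, -12)

A = (-6, -12)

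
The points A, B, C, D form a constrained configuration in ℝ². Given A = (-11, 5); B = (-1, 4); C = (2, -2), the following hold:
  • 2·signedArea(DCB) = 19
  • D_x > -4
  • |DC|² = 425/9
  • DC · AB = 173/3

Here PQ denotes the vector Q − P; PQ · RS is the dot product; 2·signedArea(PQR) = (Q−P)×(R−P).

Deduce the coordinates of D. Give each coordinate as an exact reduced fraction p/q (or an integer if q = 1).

D = (-10/3, 7/3)

1. D_x = -10/3  [DC · AB = 173/3 ∩ 2·signedArea(DCB) = 19]
2. D_y = 7/3  [DC · AB = 173/3 ∩ 2·signedArea(DCB) = 19]
   → D = (-10/3, 7/3)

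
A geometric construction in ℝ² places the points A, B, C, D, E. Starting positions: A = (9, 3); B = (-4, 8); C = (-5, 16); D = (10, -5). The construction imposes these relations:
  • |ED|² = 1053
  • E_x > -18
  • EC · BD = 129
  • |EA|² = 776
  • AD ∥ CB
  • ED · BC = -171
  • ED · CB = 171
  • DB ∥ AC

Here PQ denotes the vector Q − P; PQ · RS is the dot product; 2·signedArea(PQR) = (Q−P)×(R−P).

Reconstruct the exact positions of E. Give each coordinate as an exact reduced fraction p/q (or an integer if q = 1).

1. E_x = -17  [EC · BD = 129 ∩ ED · CB = 171]
2. E_y = 13  [EC · BD = 129 ∩ ED · CB = 171]
   → E = (-17, 13)

E = (-17, 13)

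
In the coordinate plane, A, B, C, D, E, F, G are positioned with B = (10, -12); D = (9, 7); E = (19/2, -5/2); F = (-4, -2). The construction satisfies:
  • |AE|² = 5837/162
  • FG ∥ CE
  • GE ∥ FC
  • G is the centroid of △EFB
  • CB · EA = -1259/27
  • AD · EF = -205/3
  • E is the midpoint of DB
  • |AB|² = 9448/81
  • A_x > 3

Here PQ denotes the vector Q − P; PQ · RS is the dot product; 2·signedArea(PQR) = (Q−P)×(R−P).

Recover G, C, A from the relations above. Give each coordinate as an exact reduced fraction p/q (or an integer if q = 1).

1. G_x = 31/6  [G is the centroid of △EFB]
2. G_y = -11/2  [G is the centroid of △EFB]
   → G = (31/6, -11/2)
3. C_x = 1/3  [FG ∥ CE ∩ GE ∥ FC]
4. C_y = 1  [FG ∥ CE ∩ GE ∥ FC]
   → C = (1/3, 1)
5. A_x = 32/9  [AD · EF = -205/3 ∩ CB · EA = -1259/27]
6. A_y = -10/3  [AD · EF = -205/3 ∩ CB · EA = -1259/27]
   → A = (32/9, -10/3)

A = (32/9, -10/3)
C = (1/3, 1)
G = (31/6, -11/2)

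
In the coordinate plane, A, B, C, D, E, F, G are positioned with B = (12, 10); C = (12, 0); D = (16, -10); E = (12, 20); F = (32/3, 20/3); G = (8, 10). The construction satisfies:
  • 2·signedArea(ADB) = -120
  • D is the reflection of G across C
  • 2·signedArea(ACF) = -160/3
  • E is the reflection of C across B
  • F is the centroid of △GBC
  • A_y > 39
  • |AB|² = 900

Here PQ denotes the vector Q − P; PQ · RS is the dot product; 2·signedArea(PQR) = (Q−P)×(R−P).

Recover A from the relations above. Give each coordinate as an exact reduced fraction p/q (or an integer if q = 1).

A = (12, 40)

1. A_x = 12  [line -20/3·x + -4/3·y + 400/3 = 0 ∩ |AB|² = 900]
2. A_y = 40  [line -20/3·x + -4/3·y + 400/3 = 0 ∩ |AB|² = 900]
   → A = (12, 40)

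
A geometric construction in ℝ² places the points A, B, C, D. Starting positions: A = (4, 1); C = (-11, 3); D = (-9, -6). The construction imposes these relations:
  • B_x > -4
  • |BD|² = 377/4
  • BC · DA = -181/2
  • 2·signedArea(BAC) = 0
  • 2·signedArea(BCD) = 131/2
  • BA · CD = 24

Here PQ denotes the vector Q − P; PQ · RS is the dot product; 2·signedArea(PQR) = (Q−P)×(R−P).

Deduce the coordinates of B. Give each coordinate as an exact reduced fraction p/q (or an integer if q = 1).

1. B_x = -7/2  [2·signedArea(BAC) = 0 ∩ 2·signedArea(BCD) = 131/2]
2. B_y = 2  [2·signedArea(BAC) = 0 ∩ 2·signedArea(BCD) = 131/2]
   → B = (-7/2, 2)

B = (-7/2, 2)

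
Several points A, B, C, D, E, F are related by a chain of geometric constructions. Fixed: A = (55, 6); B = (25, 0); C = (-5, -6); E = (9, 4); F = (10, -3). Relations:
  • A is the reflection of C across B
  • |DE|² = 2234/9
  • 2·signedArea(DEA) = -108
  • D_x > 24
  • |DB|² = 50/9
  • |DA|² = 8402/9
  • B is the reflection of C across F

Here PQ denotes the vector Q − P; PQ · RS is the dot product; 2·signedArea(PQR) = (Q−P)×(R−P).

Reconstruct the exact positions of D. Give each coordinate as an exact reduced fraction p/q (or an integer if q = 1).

D = (74/3, 7/3)

1. D_x = 74/3  [line -2·x + 46·y + -58 = 0 ∩ |DE|² = 2234/9]
2. D_y = 7/3  [line -2·x + 46·y + -58 = 0 ∩ |DE|² = 2234/9]
   → D = (74/3, 7/3)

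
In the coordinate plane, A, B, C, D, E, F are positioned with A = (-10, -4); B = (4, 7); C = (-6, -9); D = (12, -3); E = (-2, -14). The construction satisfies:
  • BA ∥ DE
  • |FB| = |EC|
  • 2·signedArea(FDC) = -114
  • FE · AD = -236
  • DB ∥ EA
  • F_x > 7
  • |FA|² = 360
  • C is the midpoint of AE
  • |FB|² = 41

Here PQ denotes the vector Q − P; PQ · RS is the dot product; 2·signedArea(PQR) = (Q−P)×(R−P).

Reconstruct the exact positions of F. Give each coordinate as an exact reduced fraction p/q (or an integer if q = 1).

1. F_x = 8  [2·signedArea(FDC) = -114 ∩ FE · AD = -236]
2. F_y = 2  [2·signedArea(FDC) = -114 ∩ FE · AD = -236]
   → F = (8, 2)

F = (8, 2)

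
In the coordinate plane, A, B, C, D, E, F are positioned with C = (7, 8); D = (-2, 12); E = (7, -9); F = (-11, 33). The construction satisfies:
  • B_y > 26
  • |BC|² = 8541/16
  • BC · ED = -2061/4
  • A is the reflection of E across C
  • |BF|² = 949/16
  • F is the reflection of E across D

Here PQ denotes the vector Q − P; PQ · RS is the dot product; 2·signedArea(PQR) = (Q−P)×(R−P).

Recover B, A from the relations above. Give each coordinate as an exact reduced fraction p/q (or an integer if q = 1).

A = (7, 25)
B = (-13/2, 107/4)

1. B_x = -13/2  [line 9·x + -21·y + 2481/4 = 0 ∩ |BF|² = 949/16]
2. B_y = 107/4  [line 9·x + -21·y + 2481/4 = 0 ∩ |BF|² = 949/16]
   → B = (-13/2, 107/4)
3. A_x = 7  [A is the reflection of E across C]
4. A_y = 25  [A is the reflection of E across C]
   → A = (7, 25)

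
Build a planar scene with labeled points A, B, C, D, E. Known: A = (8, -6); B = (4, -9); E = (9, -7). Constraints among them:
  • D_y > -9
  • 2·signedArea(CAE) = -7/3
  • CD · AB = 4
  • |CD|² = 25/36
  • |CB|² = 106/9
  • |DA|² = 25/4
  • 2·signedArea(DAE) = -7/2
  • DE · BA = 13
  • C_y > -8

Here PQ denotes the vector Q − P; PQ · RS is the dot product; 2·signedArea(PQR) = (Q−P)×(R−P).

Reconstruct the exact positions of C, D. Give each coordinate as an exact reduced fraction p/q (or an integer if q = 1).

1. D_x = 13/2  [DE · BA = 13 ∩ 2·signedArea(DAE) = -7/2]
2. D_y = -8  [DE · BA = 13 ∩ 2·signedArea(DAE) = -7/2]
   → D = (13/2, -8)
3. C_x = 7  [2·signedArea(CAE) = -7/3 ∩ CD · AB = 4]
4. C_y = -22/3  [2·signedArea(CAE) = -7/3 ∩ CD · AB = 4]
   → C = (7, -22/3)

C = (7, -22/3)
D = (13/2, -8)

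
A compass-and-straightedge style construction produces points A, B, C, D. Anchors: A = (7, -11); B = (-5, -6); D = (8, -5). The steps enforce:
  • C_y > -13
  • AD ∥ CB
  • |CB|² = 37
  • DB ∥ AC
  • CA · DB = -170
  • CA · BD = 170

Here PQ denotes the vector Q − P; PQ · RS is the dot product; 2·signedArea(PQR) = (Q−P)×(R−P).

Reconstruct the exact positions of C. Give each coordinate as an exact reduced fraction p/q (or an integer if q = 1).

C = (-6, -12)

1. C_x = -6  [AD ∥ CB ∩ DB ∥ AC]
2. C_y = -12  [AD ∥ CB ∩ DB ∥ AC]
   → C = (-6, -12)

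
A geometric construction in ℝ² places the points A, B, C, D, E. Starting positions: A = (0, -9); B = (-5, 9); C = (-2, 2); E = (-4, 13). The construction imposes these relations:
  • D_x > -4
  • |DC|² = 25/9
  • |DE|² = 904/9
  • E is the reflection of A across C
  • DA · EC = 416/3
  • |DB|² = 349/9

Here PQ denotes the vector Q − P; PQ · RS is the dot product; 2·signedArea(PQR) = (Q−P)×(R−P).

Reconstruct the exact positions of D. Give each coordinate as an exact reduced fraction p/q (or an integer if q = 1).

1. D_x = -10/3  [line -2·x + 11·y + -119/3 = 0 ∩ |DB|² = 349/9]
2. D_y = 3  [line -2·x + 11·y + -119/3 = 0 ∩ |DB|² = 349/9]
   → D = (-10/3, 3)

D = (-10/3, 3)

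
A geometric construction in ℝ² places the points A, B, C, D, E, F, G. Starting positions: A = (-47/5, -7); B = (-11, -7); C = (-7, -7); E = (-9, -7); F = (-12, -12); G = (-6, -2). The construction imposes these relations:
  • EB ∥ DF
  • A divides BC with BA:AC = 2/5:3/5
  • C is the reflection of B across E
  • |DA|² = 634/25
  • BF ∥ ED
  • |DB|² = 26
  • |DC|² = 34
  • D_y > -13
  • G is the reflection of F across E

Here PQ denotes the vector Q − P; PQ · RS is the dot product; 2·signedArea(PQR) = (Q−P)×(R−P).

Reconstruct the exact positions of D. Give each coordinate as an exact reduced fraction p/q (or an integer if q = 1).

D = (-10, -12)

1. D_x = -10  [EB ∥ DF ∩ BF ∥ ED]
2. D_y = -12  [EB ∥ DF ∩ BF ∥ ED]
   → D = (-10, -12)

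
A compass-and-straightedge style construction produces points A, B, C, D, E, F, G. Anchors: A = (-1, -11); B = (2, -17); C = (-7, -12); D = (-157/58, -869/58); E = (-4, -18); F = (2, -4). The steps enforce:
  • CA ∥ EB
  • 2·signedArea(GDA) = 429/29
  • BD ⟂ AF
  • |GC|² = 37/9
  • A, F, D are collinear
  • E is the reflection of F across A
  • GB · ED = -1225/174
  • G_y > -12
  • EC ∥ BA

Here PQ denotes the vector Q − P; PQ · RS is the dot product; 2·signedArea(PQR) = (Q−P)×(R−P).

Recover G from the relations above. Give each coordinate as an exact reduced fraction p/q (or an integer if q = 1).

1. G_x = -5  [2·signedArea(GDA) = 429/29 ∩ GB · ED = -1225/174]
2. G_y = -35/3  [2·signedArea(GDA) = 429/29 ∩ GB · ED = -1225/174]
   → G = (-5, -35/3)

G = (-5, -35/3)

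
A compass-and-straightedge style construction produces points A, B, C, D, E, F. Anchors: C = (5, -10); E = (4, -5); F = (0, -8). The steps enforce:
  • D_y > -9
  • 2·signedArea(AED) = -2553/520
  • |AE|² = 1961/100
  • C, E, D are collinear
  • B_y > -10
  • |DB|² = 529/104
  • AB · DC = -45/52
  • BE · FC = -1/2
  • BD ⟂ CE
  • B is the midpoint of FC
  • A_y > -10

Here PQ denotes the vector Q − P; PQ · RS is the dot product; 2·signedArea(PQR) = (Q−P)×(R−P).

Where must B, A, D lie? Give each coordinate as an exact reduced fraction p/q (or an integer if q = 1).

A = (7/2, -47/5)
B = (5/2, -9)
D = (245/52, -445/52)

1. B_x = 5/2  [B is the midpoint of FC]
2. B_y = -9  [B is the midpoint of FC]
   → B = (5/2, -9)
3. D_x = 245/52  [C, E, D are collinear ∩ BD ⟂ CE]
4. D_y = -445/52  [C, E, D are collinear ∩ BD ⟂ CE]
   → D = (245/52, -445/52)
5. A_x = 7/2  [AB · DC = -45/52 ∩ 2·signedArea(AED) = -2553/520]
6. A_y = -47/5  [AB · DC = -45/52 ∩ 2·signedArea(AED) = -2553/520]
   → A = (7/2, -47/5)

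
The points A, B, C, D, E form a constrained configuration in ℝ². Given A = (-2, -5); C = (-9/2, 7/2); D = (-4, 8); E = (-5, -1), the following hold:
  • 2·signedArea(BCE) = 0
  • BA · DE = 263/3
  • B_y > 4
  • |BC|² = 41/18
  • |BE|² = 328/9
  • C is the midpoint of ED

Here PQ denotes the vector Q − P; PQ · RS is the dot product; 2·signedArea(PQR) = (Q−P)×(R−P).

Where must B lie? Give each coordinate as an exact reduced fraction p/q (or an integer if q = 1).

B = (-13/3, 5)

1. B_x = -13/3  [2·signedArea(BCE) = 0 ∩ BA · DE = 263/3]
2. B_y = 5  [2·signedArea(BCE) = 0 ∩ BA · DE = 263/3]
   → B = (-13/3, 5)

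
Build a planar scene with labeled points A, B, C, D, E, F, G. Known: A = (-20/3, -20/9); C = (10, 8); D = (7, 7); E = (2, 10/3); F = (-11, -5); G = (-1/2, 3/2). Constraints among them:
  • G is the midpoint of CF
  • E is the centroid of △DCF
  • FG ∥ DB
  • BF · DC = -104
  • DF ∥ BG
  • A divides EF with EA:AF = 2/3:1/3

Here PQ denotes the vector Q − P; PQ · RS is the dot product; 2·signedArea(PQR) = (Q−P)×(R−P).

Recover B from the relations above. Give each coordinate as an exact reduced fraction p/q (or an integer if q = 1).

B = (35/2, 27/2)

1. B_x = 35/2  [DF ∥ BG ∩ FG ∥ DB]
2. B_y = 27/2  [DF ∥ BG ∩ FG ∥ DB]
   → B = (35/2, 27/2)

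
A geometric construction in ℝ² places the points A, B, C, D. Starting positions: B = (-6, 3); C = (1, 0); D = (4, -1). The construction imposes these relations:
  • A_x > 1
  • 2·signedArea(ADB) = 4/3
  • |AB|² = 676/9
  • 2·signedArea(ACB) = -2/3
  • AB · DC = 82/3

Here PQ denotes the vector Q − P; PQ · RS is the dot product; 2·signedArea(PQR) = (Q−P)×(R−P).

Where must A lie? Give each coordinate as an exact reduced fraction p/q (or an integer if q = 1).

1. A_x = 2  [2·signedArea(ADB) = 4/3 ∩ AB · DC = 82/3]
2. A_y = -1/3  [2·signedArea(ADB) = 4/3 ∩ AB · DC = 82/3]
   → A = (2, -1/3)

A = (2, -1/3)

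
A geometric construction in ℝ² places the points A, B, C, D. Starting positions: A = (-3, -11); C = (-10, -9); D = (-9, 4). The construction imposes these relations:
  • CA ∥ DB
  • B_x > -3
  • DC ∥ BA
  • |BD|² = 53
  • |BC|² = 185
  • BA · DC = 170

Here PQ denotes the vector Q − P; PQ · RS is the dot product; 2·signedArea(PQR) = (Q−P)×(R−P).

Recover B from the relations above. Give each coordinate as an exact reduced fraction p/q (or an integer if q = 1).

B = (-2, 2)

1. B_x = -2  [DC ∥ BA ∩ CA ∥ DB]
2. B_y = 2  [DC ∥ BA ∩ CA ∥ DB]
   → B = (-2, 2)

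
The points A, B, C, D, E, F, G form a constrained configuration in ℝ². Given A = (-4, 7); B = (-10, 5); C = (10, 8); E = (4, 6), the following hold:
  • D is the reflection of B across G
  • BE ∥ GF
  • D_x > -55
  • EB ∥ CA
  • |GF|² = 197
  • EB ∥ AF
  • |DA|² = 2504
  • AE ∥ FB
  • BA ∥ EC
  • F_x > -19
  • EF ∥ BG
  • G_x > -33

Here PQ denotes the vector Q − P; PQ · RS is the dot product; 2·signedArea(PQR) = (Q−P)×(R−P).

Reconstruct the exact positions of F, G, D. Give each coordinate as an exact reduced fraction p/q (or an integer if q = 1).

D = (-54, 5)
F = (-18, 6)
G = (-32, 5)

1. F_x = -18  [AE ∥ FB ∩ EB ∥ AF]
2. F_y = 6  [AE ∥ FB ∩ EB ∥ AF]
   → F = (-18, 6)
3. G_x = -32  [BE ∥ GF ∩ EF ∥ BG]
4. G_y = 5  [BE ∥ GF ∩ EF ∥ BG]
   → G = (-32, 5)
5. D_x = -54  [D is the reflection of B across G]
6. D_y = 5  [D is the reflection of B across G]
   → D = (-54, 5)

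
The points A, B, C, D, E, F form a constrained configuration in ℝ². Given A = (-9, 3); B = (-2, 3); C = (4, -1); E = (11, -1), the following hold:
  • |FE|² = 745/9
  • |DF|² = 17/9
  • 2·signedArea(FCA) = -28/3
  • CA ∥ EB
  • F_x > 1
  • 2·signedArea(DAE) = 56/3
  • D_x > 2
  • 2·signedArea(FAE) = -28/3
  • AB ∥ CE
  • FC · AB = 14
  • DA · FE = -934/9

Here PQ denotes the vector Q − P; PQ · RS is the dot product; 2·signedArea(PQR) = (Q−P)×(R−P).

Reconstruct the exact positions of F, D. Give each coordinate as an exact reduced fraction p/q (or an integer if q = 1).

1. F_x = 2  [2·signedArea(FCA) = -28/3 ∩ 2·signedArea(FAE) = -28/3]
2. F_y = 1/3  [2·signedArea(FCA) = -28/3 ∩ 2·signedArea(FAE) = -28/3]
   → F = (2, 1/3)
3. D_x = 7/3  [DA · FE = -934/9 ∩ 2·signedArea(DAE) = 56/3]
4. D_y = 5/3  [DA · FE = -934/9 ∩ 2·signedArea(DAE) = 56/3]
   → D = (7/3, 5/3)

D = (7/3, 5/3)
F = (2, 1/3)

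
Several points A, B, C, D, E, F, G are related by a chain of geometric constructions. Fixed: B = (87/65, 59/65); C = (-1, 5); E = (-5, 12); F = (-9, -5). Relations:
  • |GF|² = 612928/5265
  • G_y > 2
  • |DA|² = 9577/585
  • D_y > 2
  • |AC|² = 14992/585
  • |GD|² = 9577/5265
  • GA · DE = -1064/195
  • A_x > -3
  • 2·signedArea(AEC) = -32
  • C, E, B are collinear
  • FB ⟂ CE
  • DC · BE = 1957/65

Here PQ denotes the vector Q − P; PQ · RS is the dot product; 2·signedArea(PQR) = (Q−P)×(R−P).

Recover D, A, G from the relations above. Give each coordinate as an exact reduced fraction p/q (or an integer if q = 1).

1. A_x = -563/195  [line 7·x + 4·y + 19 = 0 ∩ |AC|² = 14992/585]
2. A_y = 59/195  [line 7·x + 4·y + 19 = 0 ∩ |AC|² = 14992/585]
   → A = (-563/195, 59/195)
3. D_x = 11/65  [line 412/65·x + -721/65·y + 412/13 = 0 ∩ |DA|² = 9577/585]
4. D_y = 192/65  [line 412/65·x + -721/65·y + 412/13 = 0 ∩ |DA|² = 9577/585]
   → D = (11/65, 192/65)
5. G_x = -497/585  [line 336/65·x + -588/65·y + 4508/195 = 0 ∩ |GF|² = 612928/5265]
6. G_y = 1211/585  [line 336/65·x + -588/65·y + 4508/195 = 0 ∩ |GF|² = 612928/5265]
   → G = (-497/585, 1211/585)

A = (-563/195, 59/195)
D = (11/65, 192/65)
G = (-497/585, 1211/585)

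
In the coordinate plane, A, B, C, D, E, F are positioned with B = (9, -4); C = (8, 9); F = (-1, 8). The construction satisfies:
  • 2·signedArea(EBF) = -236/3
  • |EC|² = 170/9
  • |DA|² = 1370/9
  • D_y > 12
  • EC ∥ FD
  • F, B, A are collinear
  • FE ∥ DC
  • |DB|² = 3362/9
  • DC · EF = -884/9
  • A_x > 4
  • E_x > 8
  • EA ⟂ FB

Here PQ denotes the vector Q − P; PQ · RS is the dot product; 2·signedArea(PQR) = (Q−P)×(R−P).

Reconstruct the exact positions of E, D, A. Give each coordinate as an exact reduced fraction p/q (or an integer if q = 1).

1. E_x = 25/3  [line -12·x + -10·y + 440/3 = 0 ∩ |EC|² = 170/9]
2. E_y = 14/3  [line -12·x + -10·y + 440/3 = 0 ∩ |EC|² = 170/9]
   → E = (25/3, 14/3)
3. D_x = -4/3  [FE ∥ DC ∩ EC ∥ FD]
4. D_y = 37/3  [FE ∥ DC ∩ EC ∥ FD]
   → D = (-4/3, 37/3)
5. A_x = 817/183  [F, B, A are collinear ∩ EA ⟂ FB]
6. A_y = 88/61  [F, B, A are collinear ∩ EA ⟂ FB]
   → A = (817/183, 88/61)

A = (817/183, 88/61)
D = (-4/3, 37/3)
E = (25/3, 14/3)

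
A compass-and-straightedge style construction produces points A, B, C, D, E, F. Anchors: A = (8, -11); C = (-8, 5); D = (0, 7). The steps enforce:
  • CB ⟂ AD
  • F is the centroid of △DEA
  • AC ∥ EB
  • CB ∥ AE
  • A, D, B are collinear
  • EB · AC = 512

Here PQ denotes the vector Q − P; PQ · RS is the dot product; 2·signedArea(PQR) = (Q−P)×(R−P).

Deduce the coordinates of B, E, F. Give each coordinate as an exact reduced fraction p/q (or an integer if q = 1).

1. B_x = -56/97  [A, D, B are collinear ∩ CB ⟂ AD]
2. B_y = 805/97  [A, D, B are collinear ∩ CB ⟂ AD]
   → B = (-56/97, 805/97)
3. E_x = 1496/97  [AC ∥ EB ∩ CB ∥ AE]
4. E_y = -747/97  [AC ∥ EB ∩ CB ∥ AE]
   → E = (1496/97, -747/97)
5. F_x = 2272/291  [F is the centroid of △DEA]
6. F_y = -1135/291  [F is the centroid of △DEA]
   → F = (2272/291, -1135/291)

B = (-56/97, 805/97)
E = (1496/97, -747/97)
F = (2272/291, -1135/291)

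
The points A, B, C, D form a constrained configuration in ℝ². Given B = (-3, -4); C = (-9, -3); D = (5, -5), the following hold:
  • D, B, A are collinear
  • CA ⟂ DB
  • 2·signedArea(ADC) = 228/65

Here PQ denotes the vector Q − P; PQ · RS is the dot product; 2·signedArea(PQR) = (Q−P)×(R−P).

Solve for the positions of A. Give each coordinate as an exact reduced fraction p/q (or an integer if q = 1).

1. A_x = -587/65  [D, B, A are collinear ∩ CA ⟂ DB]
2. A_y = -211/65  [D, B, A are collinear ∩ CA ⟂ DB]
   → A = (-587/65, -211/65)

A = (-587/65, -211/65)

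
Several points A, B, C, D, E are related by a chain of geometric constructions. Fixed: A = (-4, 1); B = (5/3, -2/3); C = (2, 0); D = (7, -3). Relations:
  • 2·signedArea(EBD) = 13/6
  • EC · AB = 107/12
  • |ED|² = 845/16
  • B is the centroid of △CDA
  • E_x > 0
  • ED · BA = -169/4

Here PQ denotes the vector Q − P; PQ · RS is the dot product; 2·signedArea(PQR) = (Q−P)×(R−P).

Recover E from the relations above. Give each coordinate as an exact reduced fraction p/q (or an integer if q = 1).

1. E_x = 1/2  [EC · AB = 107/12 ∩ 2·signedArea(EBD) = 13/6]
2. E_y = 1/4  [EC · AB = 107/12 ∩ 2·signedArea(EBD) = 13/6]
   → E = (1/2, 1/4)

E = (1/2, 1/4)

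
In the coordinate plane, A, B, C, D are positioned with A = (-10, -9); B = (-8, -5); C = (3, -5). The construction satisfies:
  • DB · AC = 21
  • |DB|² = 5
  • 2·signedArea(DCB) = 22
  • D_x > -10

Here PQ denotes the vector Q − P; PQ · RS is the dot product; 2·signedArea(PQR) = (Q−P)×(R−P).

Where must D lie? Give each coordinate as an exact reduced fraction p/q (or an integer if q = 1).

1. D_x = -9  [DB · AC = 21 ∩ 2·signedArea(DCB) = 22]
2. D_y = -7  [DB · AC = 21 ∩ 2·signedArea(DCB) = 22]
   → D = (-9, -7)

D = (-9, -7)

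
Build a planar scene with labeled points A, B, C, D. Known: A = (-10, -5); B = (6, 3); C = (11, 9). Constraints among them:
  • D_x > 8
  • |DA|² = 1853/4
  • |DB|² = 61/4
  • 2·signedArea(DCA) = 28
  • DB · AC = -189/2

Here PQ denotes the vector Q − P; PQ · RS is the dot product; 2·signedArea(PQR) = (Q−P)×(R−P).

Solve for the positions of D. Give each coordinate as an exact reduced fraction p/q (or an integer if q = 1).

D = (17/2, 6)

1. D_x = 17/2  [2·signedArea(DCA) = 28 ∩ DB · AC = -189/2]
2. D_y = 6  [2·signedArea(DCA) = 28 ∩ DB · AC = -189/2]
   → D = (17/2, 6)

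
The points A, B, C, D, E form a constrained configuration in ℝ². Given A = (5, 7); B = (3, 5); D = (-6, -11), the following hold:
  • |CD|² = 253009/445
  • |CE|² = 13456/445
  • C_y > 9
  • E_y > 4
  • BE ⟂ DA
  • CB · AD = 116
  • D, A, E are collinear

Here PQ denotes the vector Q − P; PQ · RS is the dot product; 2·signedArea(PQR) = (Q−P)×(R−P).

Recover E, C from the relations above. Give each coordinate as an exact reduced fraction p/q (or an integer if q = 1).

C = (2863/445, 4159/445)
E = (1587/445, 2071/445)

1. E_x = 1587/445  [D, A, E are collinear ∩ BE ⟂ DA]
2. E_y = 2071/445  [D, A, E are collinear ∩ BE ⟂ DA]
   → E = (1587/445, 2071/445)
3. C_x = 2863/445  [line 11·x + 18·y + -239 = 0 ∩ |CE|² = 13456/445]
4. C_y = 4159/445  [line 11·x + 18·y + -239 = 0 ∩ |CE|² = 13456/445]
   → C = (2863/445, 4159/445)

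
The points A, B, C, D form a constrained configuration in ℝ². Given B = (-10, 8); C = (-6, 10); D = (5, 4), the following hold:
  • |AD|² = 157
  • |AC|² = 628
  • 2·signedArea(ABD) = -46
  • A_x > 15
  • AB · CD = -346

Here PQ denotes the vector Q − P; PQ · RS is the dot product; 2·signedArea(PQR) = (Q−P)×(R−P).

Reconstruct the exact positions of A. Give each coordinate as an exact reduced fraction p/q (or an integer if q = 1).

1. A_x = 16  [2·signedArea(ABD) = -46 ∩ AB · CD = -346]
2. A_y = -2  [2·signedArea(ABD) = -46 ∩ AB · CD = -346]
   → A = (16, -2)

A = (16, -2)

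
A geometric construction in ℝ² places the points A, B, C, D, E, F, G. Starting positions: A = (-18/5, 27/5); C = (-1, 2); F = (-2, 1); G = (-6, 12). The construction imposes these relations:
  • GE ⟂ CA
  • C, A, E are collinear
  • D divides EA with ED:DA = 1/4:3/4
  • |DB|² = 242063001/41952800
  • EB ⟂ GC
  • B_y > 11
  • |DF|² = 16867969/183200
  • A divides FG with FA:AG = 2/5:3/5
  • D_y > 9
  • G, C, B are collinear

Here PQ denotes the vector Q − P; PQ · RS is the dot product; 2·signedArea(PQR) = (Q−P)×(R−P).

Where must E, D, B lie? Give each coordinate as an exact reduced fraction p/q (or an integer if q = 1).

B = (-2667/458, 2667/229)
D = (-60939/9160, 86031/9160)
E = (-3513/458, 4911/458)

1. E_x = -3513/458  [C, A, E are collinear ∩ GE ⟂ CA]
2. E_y = 4911/458  [C, A, E are collinear ∩ GE ⟂ CA]
   → E = (-3513/458, 4911/458)
3. D_x = -60939/9160  [D divides EA with ED:DA = 1/4:3/4]
4. D_y = 86031/9160  [D divides EA with ED:DA = 1/4:3/4]
   → D = (-60939/9160, 86031/9160)
5. B_x = -2667/458  [G, C, B are collinear ∩ EB ⟂ GC]
6. B_y = 2667/229  [G, C, B are collinear ∩ EB ⟂ GC]
   → B = (-2667/458, 2667/229)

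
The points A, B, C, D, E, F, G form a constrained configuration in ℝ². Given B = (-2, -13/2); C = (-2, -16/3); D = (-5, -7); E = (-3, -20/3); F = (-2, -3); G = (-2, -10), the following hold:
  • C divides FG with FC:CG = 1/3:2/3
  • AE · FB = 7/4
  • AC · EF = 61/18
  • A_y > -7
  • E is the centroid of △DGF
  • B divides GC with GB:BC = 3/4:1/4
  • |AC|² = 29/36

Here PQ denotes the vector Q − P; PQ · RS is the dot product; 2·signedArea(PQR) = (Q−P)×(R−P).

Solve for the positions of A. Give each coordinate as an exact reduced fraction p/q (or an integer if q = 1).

A = (-7/3, -37/6)

1. A_x = -7/3  [AC · EF = 61/18 ∩ AE · FB = 7/4]
2. A_y = -37/6  [AC · EF = 61/18 ∩ AE · FB = 7/4]
   → A = (-7/3, -37/6)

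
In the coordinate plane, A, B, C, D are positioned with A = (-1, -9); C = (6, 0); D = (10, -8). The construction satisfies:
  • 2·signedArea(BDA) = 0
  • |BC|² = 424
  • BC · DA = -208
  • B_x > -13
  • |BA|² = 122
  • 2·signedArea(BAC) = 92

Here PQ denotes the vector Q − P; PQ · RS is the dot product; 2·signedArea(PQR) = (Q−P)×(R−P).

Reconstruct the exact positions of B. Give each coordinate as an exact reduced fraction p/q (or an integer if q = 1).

B = (-12, -10)

1. B_x = -12  [2·signedArea(BDA) = 0 ∩ BC · DA = -208]
2. B_y = -10  [2·signedArea(BDA) = 0 ∩ BC · DA = -208]
   → B = (-12, -10)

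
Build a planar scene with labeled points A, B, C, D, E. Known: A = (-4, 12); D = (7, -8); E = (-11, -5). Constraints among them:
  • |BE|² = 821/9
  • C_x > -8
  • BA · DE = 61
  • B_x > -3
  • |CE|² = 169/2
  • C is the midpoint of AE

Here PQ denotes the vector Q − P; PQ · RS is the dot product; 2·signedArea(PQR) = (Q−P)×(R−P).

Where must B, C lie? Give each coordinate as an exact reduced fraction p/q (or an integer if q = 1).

1. B_x = -8/3  [line 18·x + -3·y + 47 = 0 ∩ |BE|² = 821/9]
2. B_y = -1/3  [line 18·x + -3·y + 47 = 0 ∩ |BE|² = 821/9]
   → B = (-8/3, -1/3)
3. C_x = -15/2  [C is the midpoint of AE]
4. C_y = 7/2  [C is the midpoint of AE]
   → C = (-15/2, 7/2)

B = (-8/3, -1/3)
C = (-15/2, 7/2)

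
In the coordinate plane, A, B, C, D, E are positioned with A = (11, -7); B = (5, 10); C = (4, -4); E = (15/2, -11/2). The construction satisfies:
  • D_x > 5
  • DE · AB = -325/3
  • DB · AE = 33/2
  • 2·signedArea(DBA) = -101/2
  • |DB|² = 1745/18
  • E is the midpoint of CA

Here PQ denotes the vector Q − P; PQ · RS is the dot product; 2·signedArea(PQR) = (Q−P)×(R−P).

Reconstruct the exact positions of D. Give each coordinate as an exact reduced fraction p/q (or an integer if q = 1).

1. D_x = 11/2  [2·signedArea(DBA) = -101/2 ∩ DE · AB = -325/3]
2. D_y = 1/6  [2·signedArea(DBA) = -101/2 ∩ DE · AB = -325/3]
   → D = (11/2, 1/6)

D = (11/2, 1/6)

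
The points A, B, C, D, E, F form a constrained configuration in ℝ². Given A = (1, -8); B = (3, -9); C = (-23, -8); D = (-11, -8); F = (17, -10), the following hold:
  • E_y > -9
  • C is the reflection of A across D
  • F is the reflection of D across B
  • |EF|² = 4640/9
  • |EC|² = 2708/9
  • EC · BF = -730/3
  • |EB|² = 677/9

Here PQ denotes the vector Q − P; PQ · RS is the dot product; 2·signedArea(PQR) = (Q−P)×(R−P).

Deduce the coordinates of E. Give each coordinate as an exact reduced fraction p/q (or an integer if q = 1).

E = (-17/3, -26/3)

1. E_x = -17/3  [line -14·x + 1·y + -212/3 = 0 ∩ |EC|² = 2708/9]
2. E_y = -26/3  [line -14·x + 1·y + -212/3 = 0 ∩ |EC|² = 2708/9]
   → E = (-17/3, -26/3)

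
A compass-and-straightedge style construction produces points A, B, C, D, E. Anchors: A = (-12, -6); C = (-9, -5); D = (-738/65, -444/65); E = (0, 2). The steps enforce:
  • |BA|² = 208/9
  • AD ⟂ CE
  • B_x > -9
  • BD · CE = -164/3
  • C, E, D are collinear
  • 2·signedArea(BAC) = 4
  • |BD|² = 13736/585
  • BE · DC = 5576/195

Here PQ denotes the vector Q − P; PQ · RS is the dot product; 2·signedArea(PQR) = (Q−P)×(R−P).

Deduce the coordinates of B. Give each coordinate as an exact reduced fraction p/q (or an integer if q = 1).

1. B_x = -8  [2·signedArea(BAC) = 4 ∩ BE · DC = 5576/195]
2. B_y = -10/3  [2·signedArea(BAC) = 4 ∩ BE · DC = 5576/195]
   → B = (-8, -10/3)

B = (-8, -10/3)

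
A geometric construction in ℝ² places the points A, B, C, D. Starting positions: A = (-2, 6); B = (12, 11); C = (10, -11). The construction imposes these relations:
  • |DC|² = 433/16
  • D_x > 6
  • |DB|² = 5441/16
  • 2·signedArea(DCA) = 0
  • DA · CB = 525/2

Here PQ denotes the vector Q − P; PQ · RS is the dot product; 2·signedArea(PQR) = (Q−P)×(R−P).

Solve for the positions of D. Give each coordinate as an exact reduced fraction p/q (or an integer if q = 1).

D = (7, -27/4)

1. D_x = 7  [2·signedArea(DCA) = 0 ∩ DA · CB = 525/2]
2. D_y = -27/4  [2·signedArea(DCA) = 0 ∩ DA · CB = 525/2]
   → D = (7, -27/4)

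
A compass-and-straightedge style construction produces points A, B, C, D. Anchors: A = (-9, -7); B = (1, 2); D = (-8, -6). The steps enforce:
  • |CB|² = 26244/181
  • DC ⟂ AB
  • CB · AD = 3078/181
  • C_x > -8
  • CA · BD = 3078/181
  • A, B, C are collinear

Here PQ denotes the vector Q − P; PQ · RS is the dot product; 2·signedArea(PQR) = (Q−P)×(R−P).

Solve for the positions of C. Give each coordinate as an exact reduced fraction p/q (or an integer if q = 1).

1. C_x = -1439/181  [A, B, C are collinear ∩ DC ⟂ AB]
2. C_y = -1096/181  [A, B, C are collinear ∩ DC ⟂ AB]
   → C = (-1439/181, -1096/181)

C = (-1439/181, -1096/181)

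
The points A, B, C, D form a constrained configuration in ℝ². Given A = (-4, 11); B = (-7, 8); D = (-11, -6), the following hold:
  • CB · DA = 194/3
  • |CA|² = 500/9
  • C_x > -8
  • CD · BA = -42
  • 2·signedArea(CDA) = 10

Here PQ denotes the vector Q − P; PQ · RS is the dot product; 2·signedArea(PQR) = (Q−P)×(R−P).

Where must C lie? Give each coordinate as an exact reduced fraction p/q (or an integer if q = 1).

C = (-22/3, 13/3)

1. C_x = -22/3  [CD · BA = -42 ∩ 2·signedArea(CDA) = 10]
2. C_y = 13/3  [CD · BA = -42 ∩ 2·signedArea(CDA) = 10]
   → C = (-22/3, 13/3)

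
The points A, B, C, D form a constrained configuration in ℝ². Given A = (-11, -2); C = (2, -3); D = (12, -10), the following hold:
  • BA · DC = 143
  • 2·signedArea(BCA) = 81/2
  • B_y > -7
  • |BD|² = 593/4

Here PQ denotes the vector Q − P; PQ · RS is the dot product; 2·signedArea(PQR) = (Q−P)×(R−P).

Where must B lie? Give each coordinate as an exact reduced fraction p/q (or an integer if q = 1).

1. B_x = 1/2  [BA · DC = 143 ∩ 2·signedArea(BCA) = 81/2]
2. B_y = -6  [BA · DC = 143 ∩ 2·signedArea(BCA) = 81/2]
   → B = (1/2, -6)

B = (1/2, -6)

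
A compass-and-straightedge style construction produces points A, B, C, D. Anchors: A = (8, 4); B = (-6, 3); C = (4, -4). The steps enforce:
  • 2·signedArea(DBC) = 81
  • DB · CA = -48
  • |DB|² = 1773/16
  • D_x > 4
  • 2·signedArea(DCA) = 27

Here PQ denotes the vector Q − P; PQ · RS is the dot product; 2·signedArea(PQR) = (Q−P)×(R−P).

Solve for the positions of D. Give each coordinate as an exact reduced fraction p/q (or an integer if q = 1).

1. D_x = 9/2  [DB · CA = -48 ∩ 2·signedArea(DCA) = 27]
2. D_y = 15/4  [DB · CA = -48 ∩ 2·signedArea(DCA) = 27]
   → D = (9/2, 15/4)

D = (9/2, 15/4)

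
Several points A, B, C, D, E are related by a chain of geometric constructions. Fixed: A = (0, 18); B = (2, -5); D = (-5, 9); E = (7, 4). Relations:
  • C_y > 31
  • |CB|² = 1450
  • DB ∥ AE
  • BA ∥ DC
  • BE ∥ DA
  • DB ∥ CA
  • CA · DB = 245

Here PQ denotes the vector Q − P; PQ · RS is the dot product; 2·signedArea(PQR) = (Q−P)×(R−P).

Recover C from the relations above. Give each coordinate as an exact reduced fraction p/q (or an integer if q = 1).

C = (-7, 32)

1. C_x = -7  [DB ∥ CA ∩ BA ∥ DC]
2. C_y = 32  [DB ∥ CA ∩ BA ∥ DC]
   → C = (-7, 32)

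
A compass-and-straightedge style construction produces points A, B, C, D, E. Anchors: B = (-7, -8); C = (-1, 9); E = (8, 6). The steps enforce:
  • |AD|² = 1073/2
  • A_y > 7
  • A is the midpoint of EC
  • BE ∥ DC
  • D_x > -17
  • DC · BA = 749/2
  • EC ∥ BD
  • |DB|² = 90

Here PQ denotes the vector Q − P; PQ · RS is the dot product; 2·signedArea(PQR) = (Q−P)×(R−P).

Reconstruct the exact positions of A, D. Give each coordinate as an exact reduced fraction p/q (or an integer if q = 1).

1. A_x = 7/2  [A is the midpoint of EC]
2. A_y = 15/2  [A is the midpoint of EC]
   → A = (7/2, 15/2)
3. D_x = -16  [BE ∥ DC ∩ EC ∥ BD]
4. D_y = -5  [BE ∥ DC ∩ EC ∥ BD]
   → D = (-16, -5)

A = (7/2, 15/2)
D = (-16, -5)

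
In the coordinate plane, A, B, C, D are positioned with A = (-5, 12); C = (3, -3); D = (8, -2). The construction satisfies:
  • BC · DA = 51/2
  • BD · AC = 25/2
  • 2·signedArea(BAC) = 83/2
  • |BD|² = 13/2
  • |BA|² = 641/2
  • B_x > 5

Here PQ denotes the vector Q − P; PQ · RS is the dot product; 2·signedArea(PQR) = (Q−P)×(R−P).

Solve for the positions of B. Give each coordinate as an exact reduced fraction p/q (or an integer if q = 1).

1. B_x = 11/2  [BD · AC = 25/2 ∩ 2·signedArea(BAC) = 83/2]
2. B_y = -5/2  [BD · AC = 25/2 ∩ 2·signedArea(BAC) = 83/2]
   → B = (11/2, -5/2)

B = (11/2, -5/2)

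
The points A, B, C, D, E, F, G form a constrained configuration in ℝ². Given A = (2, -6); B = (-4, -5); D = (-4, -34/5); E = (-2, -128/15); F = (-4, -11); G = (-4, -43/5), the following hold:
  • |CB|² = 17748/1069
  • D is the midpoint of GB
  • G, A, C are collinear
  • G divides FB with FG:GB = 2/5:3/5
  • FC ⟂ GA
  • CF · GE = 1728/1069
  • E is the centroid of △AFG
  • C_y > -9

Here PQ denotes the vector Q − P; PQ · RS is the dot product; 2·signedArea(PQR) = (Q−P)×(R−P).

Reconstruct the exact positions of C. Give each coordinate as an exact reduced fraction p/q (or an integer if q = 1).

1. C_x = -5212/1069  [G, A, C are collinear ∩ FC ⟂ GA]
2. C_y = -9599/1069  [G, A, C are collinear ∩ FC ⟂ GA]
   → C = (-5212/1069, -9599/1069)

C = (-5212/1069, -9599/1069)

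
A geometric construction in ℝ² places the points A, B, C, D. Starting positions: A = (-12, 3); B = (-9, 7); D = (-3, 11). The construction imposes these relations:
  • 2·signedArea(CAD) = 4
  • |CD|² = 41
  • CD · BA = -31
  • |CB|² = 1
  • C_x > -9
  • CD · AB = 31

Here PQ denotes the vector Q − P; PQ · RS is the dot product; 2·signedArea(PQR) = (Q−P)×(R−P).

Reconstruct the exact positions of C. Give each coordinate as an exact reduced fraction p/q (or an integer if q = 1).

C = (-8, 7)

1. C_x = -8  [2·signedArea(CAD) = 4 ∩ CD · BA = -31]
2. C_y = 7  [2·signedArea(CAD) = 4 ∩ CD · BA = -31]
   → C = (-8, 7)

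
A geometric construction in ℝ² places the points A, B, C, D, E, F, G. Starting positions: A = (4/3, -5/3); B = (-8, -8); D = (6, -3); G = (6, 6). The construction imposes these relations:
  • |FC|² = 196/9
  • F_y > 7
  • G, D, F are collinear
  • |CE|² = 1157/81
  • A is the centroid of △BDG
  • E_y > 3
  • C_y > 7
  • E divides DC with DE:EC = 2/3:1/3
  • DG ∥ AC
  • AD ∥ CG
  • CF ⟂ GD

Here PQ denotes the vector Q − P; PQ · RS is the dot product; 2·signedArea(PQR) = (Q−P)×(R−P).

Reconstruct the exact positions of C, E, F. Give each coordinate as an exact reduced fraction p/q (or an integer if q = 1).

C = (4/3, 22/3)
E = (26/9, 35/9)
F = (6, 22/3)

1. C_x = 4/3  [AD ∥ CG ∩ DG ∥ AC]
2. C_y = 22/3  [AD ∥ CG ∩ DG ∥ AC]
   → C = (4/3, 22/3)
3. E_x = 26/9  [E divides DC with DE:EC = 2/3:1/3]
4. E_y = 35/9  [E divides DC with DE:EC = 2/3:1/3]
   → E = (26/9, 35/9)
5. F_x = 6  [G, D, F are collinear ∩ CF ⟂ GD]
6. F_y = 22/3  [G, D, F are collinear ∩ CF ⟂ GD]
   → F = (6, 22/3)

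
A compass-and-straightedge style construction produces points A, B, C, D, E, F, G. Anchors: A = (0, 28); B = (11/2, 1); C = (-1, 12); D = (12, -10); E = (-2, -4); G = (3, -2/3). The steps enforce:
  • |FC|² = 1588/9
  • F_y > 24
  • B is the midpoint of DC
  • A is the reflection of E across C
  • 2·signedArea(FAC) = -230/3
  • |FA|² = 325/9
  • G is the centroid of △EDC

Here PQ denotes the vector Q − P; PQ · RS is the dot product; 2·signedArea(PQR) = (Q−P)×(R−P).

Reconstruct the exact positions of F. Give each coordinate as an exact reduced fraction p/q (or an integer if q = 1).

F = (-5, 74/3)

1. F_x = -5  [line 16·x + -1·y + 314/3 = 0 ∩ |FC|² = 1588/9]
2. F_y = 74/3  [line 16·x + -1·y + 314/3 = 0 ∩ |FC|² = 1588/9]
   → F = (-5, 74/3)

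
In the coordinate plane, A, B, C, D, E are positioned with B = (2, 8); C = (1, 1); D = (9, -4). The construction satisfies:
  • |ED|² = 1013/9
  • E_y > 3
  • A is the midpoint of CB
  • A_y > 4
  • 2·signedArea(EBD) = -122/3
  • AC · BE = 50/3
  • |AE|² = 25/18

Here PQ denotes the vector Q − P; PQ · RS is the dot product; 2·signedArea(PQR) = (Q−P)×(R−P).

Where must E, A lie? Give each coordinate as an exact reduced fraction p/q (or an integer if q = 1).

1. E_x = 4/3  [line 12·x + 7·y + -118/3 = 0 ∩ |ED|² = 1013/9]
2. E_y = 10/3  [line 12·x + 7·y + -118/3 = 0 ∩ |ED|² = 1013/9]
   → E = (4/3, 10/3)
3. A_x = 3/2  [A is the midpoint of CB]
4. A_y = 9/2  [A is the midpoint of CB]
   → A = (3/2, 9/2)

A = (3/2, 9/2)
E = (4/3, 10/3)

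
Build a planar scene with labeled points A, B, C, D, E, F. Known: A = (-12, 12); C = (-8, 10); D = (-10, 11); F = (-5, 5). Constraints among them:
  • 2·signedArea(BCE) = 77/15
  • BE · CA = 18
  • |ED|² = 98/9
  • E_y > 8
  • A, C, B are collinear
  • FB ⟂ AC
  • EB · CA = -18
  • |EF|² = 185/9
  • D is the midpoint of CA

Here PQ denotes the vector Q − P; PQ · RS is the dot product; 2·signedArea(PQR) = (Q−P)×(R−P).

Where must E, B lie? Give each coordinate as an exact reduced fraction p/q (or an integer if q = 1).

1. B_x = -18/5  [A, C, B are collinear ∩ FB ⟂ AC]
2. B_y = 39/5  [A, C, B are collinear ∩ FB ⟂ AC]
   → B = (-18/5, 39/5)
3. E_x = -23/3  [EB · CA = -18 ∩ 2·signedArea(BCE) = 77/15]
4. E_y = 26/3  [EB · CA = -18 ∩ 2·signedArea(BCE) = 77/15]
   → E = (-23/3, 26/3)

B = (-18/5, 39/5)
E = (-23/3, 26/3)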